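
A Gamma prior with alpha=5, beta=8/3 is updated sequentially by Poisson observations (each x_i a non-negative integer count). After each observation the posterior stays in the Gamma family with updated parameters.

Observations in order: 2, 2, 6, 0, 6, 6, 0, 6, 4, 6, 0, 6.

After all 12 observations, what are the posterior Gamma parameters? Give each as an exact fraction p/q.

obs 1: x=2 → posterior Gamma(7, 11/3)
obs 2: x=2 → posterior Gamma(9, 14/3)
obs 3: x=6 → posterior Gamma(15, 17/3)
obs 4: x=0 → posterior Gamma(15, 20/3)
obs 5: x=6 → posterior Gamma(21, 23/3)
obs 6: x=6 → posterior Gamma(27, 26/3)
obs 7: x=0 → posterior Gamma(27, 29/3)
obs 8: x=6 → posterior Gamma(33, 32/3)
obs 9: x=4 → posterior Gamma(37, 35/3)
obs 10: x=6 → posterior Gamma(43, 38/3)
obs 11: x=0 → posterior Gamma(43, 41/3)
obs 12: x=6 → posterior Gamma(49, 44/3)

alpha=49, beta=44/3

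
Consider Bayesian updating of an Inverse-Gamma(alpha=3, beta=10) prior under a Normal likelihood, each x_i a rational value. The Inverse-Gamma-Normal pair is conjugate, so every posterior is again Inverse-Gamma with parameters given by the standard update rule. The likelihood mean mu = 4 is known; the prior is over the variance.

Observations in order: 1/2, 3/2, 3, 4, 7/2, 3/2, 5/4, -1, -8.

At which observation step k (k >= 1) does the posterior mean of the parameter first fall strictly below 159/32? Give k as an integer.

obs 1: x=1/2 → posterior Inverse-Gamma(7/2, 129/8)
obs 2: x=3/2 → posterior Inverse-Gamma(4, 77/4)
obs 3: x=3 → posterior Inverse-Gamma(9/2, 79/4)
obs 4: x=4 → posterior Inverse-Gamma(5, 79/4)
obs 5: x=7/2 → posterior Inverse-Gamma(11/2, 159/8)
obs 6: x=3/2 → posterior Inverse-Gamma(6, 23)
obs 7: x=5/4 → posterior Inverse-Gamma(13/2, 857/32)
obs 8: x=-1 → posterior Inverse-Gamma(7, 1257/32)
obs 9: x=-8 → posterior Inverse-Gamma(15/2, 3561/32)

k = 4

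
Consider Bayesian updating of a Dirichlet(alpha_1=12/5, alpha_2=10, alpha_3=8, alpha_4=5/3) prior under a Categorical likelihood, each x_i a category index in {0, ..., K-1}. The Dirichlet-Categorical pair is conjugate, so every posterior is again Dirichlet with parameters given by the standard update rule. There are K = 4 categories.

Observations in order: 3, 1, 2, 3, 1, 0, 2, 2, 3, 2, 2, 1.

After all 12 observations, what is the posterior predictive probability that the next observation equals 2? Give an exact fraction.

obs 1: x=3 → posterior Dirichlet(12/5, 10, 8, 8/3)
obs 2: x=1 → posterior Dirichlet(12/5, 11, 8, 8/3)
obs 3: x=2 → posterior Dirichlet(12/5, 11, 9, 8/3)
obs 4: x=3 → posterior Dirichlet(12/5, 11, 9, 11/3)
obs 5: x=1 → posterior Dirichlet(12/5, 12, 9, 11/3)
obs 6: x=0 → posterior Dirichlet(17/5, 12, 9, 11/3)
obs 7: x=2 → posterior Dirichlet(17/5, 12, 10, 11/3)
obs 8: x=2 → posterior Dirichlet(17/5, 12, 11, 11/3)
obs 9: x=3 → posterior Dirichlet(17/5, 12, 11, 14/3)
obs 10: x=2 → posterior Dirichlet(17/5, 12, 12, 14/3)
obs 11: x=2 → posterior Dirichlet(17/5, 12, 13, 14/3)
obs 12: x=1 → posterior Dirichlet(17/5, 13, 13, 14/3)

195/511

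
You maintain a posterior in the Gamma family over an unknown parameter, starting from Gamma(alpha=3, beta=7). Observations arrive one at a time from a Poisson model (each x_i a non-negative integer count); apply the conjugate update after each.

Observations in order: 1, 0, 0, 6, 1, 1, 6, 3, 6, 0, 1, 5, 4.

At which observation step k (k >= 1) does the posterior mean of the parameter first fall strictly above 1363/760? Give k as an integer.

obs 1: x=1 → posterior Gamma(4, 8)
obs 2: x=0 → posterior Gamma(4, 9)
obs 3: x=0 → posterior Gamma(4, 10)
obs 4: x=6 → posterior Gamma(10, 11)
obs 5: x=1 → posterior Gamma(11, 12)
obs 6: x=1 → posterior Gamma(12, 13)
obs 7: x=6 → posterior Gamma(18, 14)
obs 8: x=3 → posterior Gamma(21, 15)
obs 9: x=6 → posterior Gamma(27, 16)
obs 10: x=0 → posterior Gamma(27, 17)
obs 11: x=1 → posterior Gamma(28, 18)
obs 12: x=5 → posterior Gamma(33, 19)
obs 13: x=4 → posterior Gamma(37, 20)

k = 13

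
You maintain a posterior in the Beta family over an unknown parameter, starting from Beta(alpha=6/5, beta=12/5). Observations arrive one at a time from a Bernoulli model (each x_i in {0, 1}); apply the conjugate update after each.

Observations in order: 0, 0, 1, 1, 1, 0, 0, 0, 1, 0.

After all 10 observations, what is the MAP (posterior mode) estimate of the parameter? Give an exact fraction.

21/58

obs 1: x=0 → posterior Beta(6/5, 17/5)
obs 2: x=0 → posterior Beta(6/5, 22/5)
obs 3: x=1 → posterior Beta(11/5, 22/5)
obs 4: x=1 → posterior Beta(16/5, 22/5)
obs 5: x=1 → posterior Beta(21/5, 22/5)
obs 6: x=0 → posterior Beta(21/5, 27/5)
obs 7: x=0 → posterior Beta(21/5, 32/5)
obs 8: x=0 → posterior Beta(21/5, 37/5)
obs 9: x=1 → posterior Beta(26/5, 37/5)
obs 10: x=0 → posterior Beta(26/5, 42/5)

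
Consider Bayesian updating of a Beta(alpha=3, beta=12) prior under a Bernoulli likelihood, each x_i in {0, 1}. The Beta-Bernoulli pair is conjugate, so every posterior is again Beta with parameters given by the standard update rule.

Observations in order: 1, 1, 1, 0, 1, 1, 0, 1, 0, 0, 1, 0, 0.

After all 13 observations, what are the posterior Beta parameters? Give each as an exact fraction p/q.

alpha=10, beta=18

obs 1: x=1 → posterior Beta(4, 12)
obs 2: x=1 → posterior Beta(5, 12)
obs 3: x=1 → posterior Beta(6, 12)
obs 4: x=0 → posterior Beta(6, 13)
obs 5: x=1 → posterior Beta(7, 13)
obs 6: x=1 → posterior Beta(8, 13)
obs 7: x=0 → posterior Beta(8, 14)
obs 8: x=1 → posterior Beta(9, 14)
obs 9: x=0 → posterior Beta(9, 15)
obs 10: x=0 → posterior Beta(9, 16)
obs 11: x=1 → posterior Beta(10, 16)
obs 12: x=0 → posterior Beta(10, 17)
obs 13: x=0 → posterior Beta(10, 18)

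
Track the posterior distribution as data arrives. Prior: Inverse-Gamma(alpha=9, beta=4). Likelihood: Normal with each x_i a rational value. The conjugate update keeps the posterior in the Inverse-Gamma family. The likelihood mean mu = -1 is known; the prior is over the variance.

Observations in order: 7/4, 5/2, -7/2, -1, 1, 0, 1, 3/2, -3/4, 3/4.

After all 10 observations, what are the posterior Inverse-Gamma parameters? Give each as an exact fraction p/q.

alpha=14, beta=839/32

obs 1: x=7/4 → posterior Inverse-Gamma(19/2, 249/32)
obs 2: x=5/2 → posterior Inverse-Gamma(10, 445/32)
obs 3: x=-7/2 → posterior Inverse-Gamma(21/2, 545/32)
obs 4: x=-1 → posterior Inverse-Gamma(11, 545/32)
obs 5: x=1 → posterior Inverse-Gamma(23/2, 609/32)
obs 6: x=0 → posterior Inverse-Gamma(12, 625/32)
obs 7: x=1 → posterior Inverse-Gamma(25/2, 689/32)
obs 8: x=3/2 → posterior Inverse-Gamma(13, 789/32)
obs 9: x=-3/4 → posterior Inverse-Gamma(27/2, 395/16)
obs 10: x=3/4 → posterior Inverse-Gamma(14, 839/32)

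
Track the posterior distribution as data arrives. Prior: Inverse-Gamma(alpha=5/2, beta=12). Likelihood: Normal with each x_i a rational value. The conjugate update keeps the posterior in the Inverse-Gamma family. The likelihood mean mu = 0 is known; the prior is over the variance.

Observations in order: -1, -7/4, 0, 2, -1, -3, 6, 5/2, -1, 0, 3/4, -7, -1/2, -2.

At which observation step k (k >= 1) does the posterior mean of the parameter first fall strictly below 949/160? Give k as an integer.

obs 1: x=-1 → posterior Inverse-Gamma(3, 25/2)
obs 2: x=-7/4 → posterior Inverse-Gamma(7/2, 449/32)
obs 3: x=0 → posterior Inverse-Gamma(4, 449/32)
obs 4: x=2 → posterior Inverse-Gamma(9/2, 513/32)
obs 5: x=-1 → posterior Inverse-Gamma(5, 529/32)
obs 6: x=-3 → posterior Inverse-Gamma(11/2, 673/32)
obs 7: x=6 → posterior Inverse-Gamma(6, 1249/32)
obs 8: x=5/2 → posterior Inverse-Gamma(13/2, 1349/32)
obs 9: x=-1 → posterior Inverse-Gamma(7, 1365/32)
obs 10: x=0 → posterior Inverse-Gamma(15/2, 1365/32)
obs 11: x=3/4 → posterior Inverse-Gamma(8, 687/16)
obs 12: x=-7 → posterior Inverse-Gamma(17/2, 1079/16)
obs 13: x=-1/2 → posterior Inverse-Gamma(9, 1081/16)
obs 14: x=-2 → posterior Inverse-Gamma(19/2, 1113/16)

k = 2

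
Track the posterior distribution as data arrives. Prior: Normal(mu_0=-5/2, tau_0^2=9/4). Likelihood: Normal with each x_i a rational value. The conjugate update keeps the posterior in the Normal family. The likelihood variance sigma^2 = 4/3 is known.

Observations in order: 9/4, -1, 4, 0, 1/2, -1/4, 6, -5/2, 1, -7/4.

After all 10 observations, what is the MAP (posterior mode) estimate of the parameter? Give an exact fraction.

731/1144

obs 1: x=9/4 → posterior Normal(83/172, 36/43)
obs 2: x=-1 → posterior Normal(-5/56, 18/35)
obs 3: x=4 → posterior Normal(407/388, 36/97)
obs 4: x=0 → posterior Normal(407/496, 9/31)
obs 5: x=1/2 → posterior Normal(461/604, 36/151)
obs 6: x=-1/4 → posterior Normal(217/356, 18/89)
obs 7: x=6 → posterior Normal(541/410, 36/205)
obs 8: x=-5/2 → posterior Normal(7/8, 9/58)
obs 9: x=1 → posterior Normal(230/259, 36/259)
obs 10: x=-7/4 → posterior Normal(731/1144, 18/143)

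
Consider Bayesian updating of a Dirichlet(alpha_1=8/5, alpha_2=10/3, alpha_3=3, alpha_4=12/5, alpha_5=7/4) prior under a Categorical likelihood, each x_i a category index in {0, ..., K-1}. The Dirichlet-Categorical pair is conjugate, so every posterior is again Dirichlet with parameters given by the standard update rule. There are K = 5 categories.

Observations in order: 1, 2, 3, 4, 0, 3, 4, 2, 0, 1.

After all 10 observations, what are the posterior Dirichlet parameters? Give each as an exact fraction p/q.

obs 1: x=1 → posterior Dirichlet(8/5, 13/3, 3, 12/5, 7/4)
obs 2: x=2 → posterior Dirichlet(8/5, 13/3, 4, 12/5, 7/4)
obs 3: x=3 → posterior Dirichlet(8/5, 13/3, 4, 17/5, 7/4)
obs 4: x=4 → posterior Dirichlet(8/5, 13/3, 4, 17/5, 11/4)
obs 5: x=0 → posterior Dirichlet(13/5, 13/3, 4, 17/5, 11/4)
obs 6: x=3 → posterior Dirichlet(13/5, 13/3, 4, 22/5, 11/4)
obs 7: x=4 → posterior Dirichlet(13/5, 13/3, 4, 22/5, 15/4)
obs 8: x=2 → posterior Dirichlet(13/5, 13/3, 5, 22/5, 15/4)
obs 9: x=0 → posterior Dirichlet(18/5, 13/3, 5, 22/5, 15/4)
obs 10: x=1 → posterior Dirichlet(18/5, 16/3, 5, 22/5, 15/4)

alpha_1=18/5, alpha_2=16/3, alpha_3=5, alpha_4=22/5, alpha_5=15/4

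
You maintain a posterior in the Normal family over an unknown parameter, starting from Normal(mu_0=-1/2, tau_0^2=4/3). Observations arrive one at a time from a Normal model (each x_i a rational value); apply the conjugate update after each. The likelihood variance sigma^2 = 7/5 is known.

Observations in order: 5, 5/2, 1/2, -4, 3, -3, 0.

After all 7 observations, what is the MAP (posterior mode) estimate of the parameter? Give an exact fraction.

139/322

obs 1: x=5 → posterior Normal(179/82, 28/41)
obs 2: x=5/2 → posterior Normal(279/122, 28/61)
obs 3: x=1/2 → posterior Normal(299/162, 28/81)
obs 4: x=-4 → posterior Normal(139/202, 28/101)
obs 5: x=3 → posterior Normal(259/242, 28/121)
obs 6: x=-3 → posterior Normal(139/282, 28/141)
obs 7: x=0 → posterior Normal(139/322, 4/23)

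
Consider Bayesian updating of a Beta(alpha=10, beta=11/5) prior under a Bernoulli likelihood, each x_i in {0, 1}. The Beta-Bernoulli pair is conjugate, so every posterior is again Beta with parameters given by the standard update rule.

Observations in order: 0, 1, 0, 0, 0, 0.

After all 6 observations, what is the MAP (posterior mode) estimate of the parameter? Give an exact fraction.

obs 1: x=0 → posterior Beta(10, 16/5)
obs 2: x=1 → posterior Beta(11, 16/5)
obs 3: x=0 → posterior Beta(11, 21/5)
obs 4: x=0 → posterior Beta(11, 26/5)
obs 5: x=0 → posterior Beta(11, 31/5)
obs 6: x=0 → posterior Beta(11, 36/5)

50/81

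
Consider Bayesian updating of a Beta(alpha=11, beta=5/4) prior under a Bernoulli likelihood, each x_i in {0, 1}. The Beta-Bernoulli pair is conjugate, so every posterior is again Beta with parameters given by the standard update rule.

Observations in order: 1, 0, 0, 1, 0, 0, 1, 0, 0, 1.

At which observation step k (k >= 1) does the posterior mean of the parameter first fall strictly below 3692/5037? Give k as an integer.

obs 1: x=1 → posterior Beta(12, 5/4)
obs 2: x=0 → posterior Beta(12, 9/4)
obs 3: x=0 → posterior Beta(12, 13/4)
obs 4: x=1 → posterior Beta(13, 13/4)
obs 5: x=0 → posterior Beta(13, 17/4)
obs 6: x=0 → posterior Beta(13, 21/4)
obs 7: x=1 → posterior Beta(14, 21/4)
obs 8: x=0 → posterior Beta(14, 25/4)
obs 9: x=0 → posterior Beta(14, 29/4)
obs 10: x=1 → posterior Beta(15, 29/4)

k = 6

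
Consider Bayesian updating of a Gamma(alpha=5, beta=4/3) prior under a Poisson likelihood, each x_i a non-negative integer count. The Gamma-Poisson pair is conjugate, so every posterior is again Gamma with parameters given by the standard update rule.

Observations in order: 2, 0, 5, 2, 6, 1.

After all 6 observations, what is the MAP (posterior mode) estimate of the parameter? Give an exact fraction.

30/11

obs 1: x=2 → posterior Gamma(7, 7/3)
obs 2: x=0 → posterior Gamma(7, 10/3)
obs 3: x=5 → posterior Gamma(12, 13/3)
obs 4: x=2 → posterior Gamma(14, 16/3)
obs 5: x=6 → posterior Gamma(20, 19/3)
obs 6: x=1 → posterior Gamma(21, 22/3)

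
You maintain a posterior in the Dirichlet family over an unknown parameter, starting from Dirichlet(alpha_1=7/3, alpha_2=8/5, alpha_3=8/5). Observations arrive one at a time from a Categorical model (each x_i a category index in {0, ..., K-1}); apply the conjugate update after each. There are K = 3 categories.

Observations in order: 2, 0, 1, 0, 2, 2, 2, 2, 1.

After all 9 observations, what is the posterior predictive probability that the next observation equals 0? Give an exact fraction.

65/218

obs 1: x=2 → posterior Dirichlet(7/3, 8/5, 13/5)
obs 2: x=0 → posterior Dirichlet(10/3, 8/5, 13/5)
obs 3: x=1 → posterior Dirichlet(10/3, 13/5, 13/5)
obs 4: x=0 → posterior Dirichlet(13/3, 13/5, 13/5)
obs 5: x=2 → posterior Dirichlet(13/3, 13/5, 18/5)
obs 6: x=2 → posterior Dirichlet(13/3, 13/5, 23/5)
obs 7: x=2 → posterior Dirichlet(13/3, 13/5, 28/5)
obs 8: x=2 → posterior Dirichlet(13/3, 13/5, 33/5)
obs 9: x=1 → posterior Dirichlet(13/3, 18/5, 33/5)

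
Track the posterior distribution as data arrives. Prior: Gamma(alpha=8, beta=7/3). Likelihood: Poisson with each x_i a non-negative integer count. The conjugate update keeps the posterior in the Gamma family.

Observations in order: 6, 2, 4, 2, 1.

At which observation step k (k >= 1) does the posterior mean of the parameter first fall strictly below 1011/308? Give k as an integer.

k = 5

obs 1: x=6 → posterior Gamma(14, 10/3)
obs 2: x=2 → posterior Gamma(16, 13/3)
obs 3: x=4 → posterior Gamma(20, 16/3)
obs 4: x=2 → posterior Gamma(22, 19/3)
obs 5: x=1 → posterior Gamma(23, 22/3)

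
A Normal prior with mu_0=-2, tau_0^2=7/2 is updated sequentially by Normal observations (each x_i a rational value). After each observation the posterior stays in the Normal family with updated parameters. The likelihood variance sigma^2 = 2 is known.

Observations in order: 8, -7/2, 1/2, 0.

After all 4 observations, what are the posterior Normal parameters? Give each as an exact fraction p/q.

obs 1: x=8 → posterior Normal(48/11, 14/11)
obs 2: x=-7/2 → posterior Normal(47/36, 7/9)
obs 3: x=1/2 → posterior Normal(27/25, 14/25)
obs 4: x=0 → posterior Normal(27/32, 7/16)

mu_0=27/32, tau_0^2=7/16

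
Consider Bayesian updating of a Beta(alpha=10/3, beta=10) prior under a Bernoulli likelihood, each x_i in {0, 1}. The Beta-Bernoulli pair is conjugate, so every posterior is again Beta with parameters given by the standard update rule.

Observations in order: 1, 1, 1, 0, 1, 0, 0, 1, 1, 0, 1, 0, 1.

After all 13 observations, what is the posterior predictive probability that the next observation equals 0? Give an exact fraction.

45/79

obs 1: x=1 → posterior Beta(13/3, 10)
obs 2: x=1 → posterior Beta(16/3, 10)
obs 3: x=1 → posterior Beta(19/3, 10)
obs 4: x=0 → posterior Beta(19/3, 11)
obs 5: x=1 → posterior Beta(22/3, 11)
obs 6: x=0 → posterior Beta(22/3, 12)
obs 7: x=0 → posterior Beta(22/3, 13)
obs 8: x=1 → posterior Beta(25/3, 13)
obs 9: x=1 → posterior Beta(28/3, 13)
obs 10: x=0 → posterior Beta(28/3, 14)
obs 11: x=1 → posterior Beta(31/3, 14)
obs 12: x=0 → posterior Beta(31/3, 15)
obs 13: x=1 → posterior Beta(34/3, 15)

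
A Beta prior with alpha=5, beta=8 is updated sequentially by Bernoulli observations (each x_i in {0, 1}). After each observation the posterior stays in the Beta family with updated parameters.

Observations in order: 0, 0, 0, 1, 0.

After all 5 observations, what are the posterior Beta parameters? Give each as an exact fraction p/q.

alpha=6, beta=12

obs 1: x=0 → posterior Beta(5, 9)
obs 2: x=0 → posterior Beta(5, 10)
obs 3: x=0 → posterior Beta(5, 11)
obs 4: x=1 → posterior Beta(6, 11)
obs 5: x=0 → posterior Beta(6, 12)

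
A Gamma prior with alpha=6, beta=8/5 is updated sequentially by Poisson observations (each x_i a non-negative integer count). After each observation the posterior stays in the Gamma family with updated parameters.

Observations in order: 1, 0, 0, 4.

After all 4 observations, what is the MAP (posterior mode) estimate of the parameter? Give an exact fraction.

25/14

obs 1: x=1 → posterior Gamma(7, 13/5)
obs 2: x=0 → posterior Gamma(7, 18/5)
obs 3: x=0 → posterior Gamma(7, 23/5)
obs 4: x=4 → posterior Gamma(11, 28/5)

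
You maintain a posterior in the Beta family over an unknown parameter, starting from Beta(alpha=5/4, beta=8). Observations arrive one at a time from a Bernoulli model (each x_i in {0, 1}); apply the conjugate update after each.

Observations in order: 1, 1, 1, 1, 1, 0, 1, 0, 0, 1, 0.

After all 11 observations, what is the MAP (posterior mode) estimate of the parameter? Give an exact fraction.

29/73

obs 1: x=1 → posterior Beta(9/4, 8)
obs 2: x=1 → posterior Beta(13/4, 8)
obs 3: x=1 → posterior Beta(17/4, 8)
obs 4: x=1 → posterior Beta(21/4, 8)
obs 5: x=1 → posterior Beta(25/4, 8)
obs 6: x=0 → posterior Beta(25/4, 9)
obs 7: x=1 → posterior Beta(29/4, 9)
obs 8: x=0 → posterior Beta(29/4, 10)
obs 9: x=0 → posterior Beta(29/4, 11)
obs 10: x=1 → posterior Beta(33/4, 11)
obs 11: x=0 → posterior Beta(33/4, 12)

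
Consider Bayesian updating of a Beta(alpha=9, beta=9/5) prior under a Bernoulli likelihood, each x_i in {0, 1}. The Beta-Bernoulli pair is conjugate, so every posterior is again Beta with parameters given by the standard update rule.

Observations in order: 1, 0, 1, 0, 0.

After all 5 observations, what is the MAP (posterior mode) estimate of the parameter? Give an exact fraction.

50/69

obs 1: x=1 → posterior Beta(10, 9/5)
obs 2: x=0 → posterior Beta(10, 14/5)
obs 3: x=1 → posterior Beta(11, 14/5)
obs 4: x=0 → posterior Beta(11, 19/5)
obs 5: x=0 → posterior Beta(11, 24/5)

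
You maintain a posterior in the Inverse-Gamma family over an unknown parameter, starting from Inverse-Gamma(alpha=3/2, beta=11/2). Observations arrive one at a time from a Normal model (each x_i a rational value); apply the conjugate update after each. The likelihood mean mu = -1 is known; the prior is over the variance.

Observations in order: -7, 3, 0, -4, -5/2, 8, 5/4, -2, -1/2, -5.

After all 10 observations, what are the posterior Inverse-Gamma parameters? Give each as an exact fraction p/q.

obs 1: x=-7 → posterior Inverse-Gamma(2, 47/2)
obs 2: x=3 → posterior Inverse-Gamma(5/2, 63/2)
obs 3: x=0 → posterior Inverse-Gamma(3, 32)
obs 4: x=-4 → posterior Inverse-Gamma(7/2, 73/2)
obs 5: x=-5/2 → posterior Inverse-Gamma(4, 301/8)
obs 6: x=8 → posterior Inverse-Gamma(9/2, 625/8)
obs 7: x=5/4 → posterior Inverse-Gamma(5, 2581/32)
obs 8: x=-2 → posterior Inverse-Gamma(11/2, 2597/32)
obs 9: x=-1/2 → posterior Inverse-Gamma(6, 2601/32)
obs 10: x=-5 → posterior Inverse-Gamma(13/2, 2857/32)

alpha=13/2, beta=2857/32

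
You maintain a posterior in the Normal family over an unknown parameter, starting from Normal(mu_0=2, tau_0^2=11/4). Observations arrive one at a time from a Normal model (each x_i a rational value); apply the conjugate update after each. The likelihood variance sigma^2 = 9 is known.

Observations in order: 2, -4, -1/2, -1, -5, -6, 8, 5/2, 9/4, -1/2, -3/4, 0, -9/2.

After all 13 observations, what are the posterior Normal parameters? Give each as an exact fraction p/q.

obs 1: x=2 → posterior Normal(2, 99/47)
obs 2: x=-4 → posterior Normal(25/29, 99/58)
obs 3: x=-1/2 → posterior Normal(89/138, 33/23)
obs 4: x=-1 → posterior Normal(67/160, 99/80)
obs 5: x=-5 → posterior Normal(-43/182, 99/91)
obs 6: x=-6 → posterior Normal(-175/204, 33/34)
obs 7: x=8 → posterior Normal(1/226, 99/113)
obs 8: x=5/2 → posterior Normal(7/31, 99/124)
obs 9: x=9/4 → posterior Normal(211/540, 11/15)
obs 10: x=-1/2 → posterior Normal(189/584, 99/146)
obs 11: x=-3/4 → posterior Normal(39/157, 99/157)
obs 12: x=0 → posterior Normal(13/56, 33/56)
obs 13: x=-9/2 → posterior Normal(-21/358, 99/179)

mu_0=-21/358, tau_0^2=99/179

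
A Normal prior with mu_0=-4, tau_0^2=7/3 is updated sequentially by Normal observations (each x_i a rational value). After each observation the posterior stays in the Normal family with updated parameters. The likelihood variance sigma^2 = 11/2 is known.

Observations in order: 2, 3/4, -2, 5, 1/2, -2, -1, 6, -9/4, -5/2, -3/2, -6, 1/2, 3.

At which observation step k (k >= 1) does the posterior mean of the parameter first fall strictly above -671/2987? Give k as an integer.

k = 8

obs 1: x=2 → posterior Normal(-104/47, 77/47)
obs 2: x=3/4 → posterior Normal(-187/122, 77/61)
obs 3: x=-2 → posterior Normal(-81/50, 77/75)
obs 4: x=5 → posterior Normal(-103/178, 77/89)
obs 5: x=1/2 → posterior Normal(-89/206, 77/103)
obs 6: x=-2 → posterior Normal(-145/234, 77/117)
obs 7: x=-1 → posterior Normal(-173/262, 77/131)
obs 8: x=6 → posterior Normal(-1/58, 77/145)
obs 9: x=-9/4 → posterior Normal(-34/159, 77/159)
obs 10: x=-5/2 → posterior Normal(-69/173, 77/173)
obs 11: x=-3/2 → posterior Normal(-90/187, 7/17)
obs 12: x=-6 → posterior Normal(-58/67, 77/201)
obs 13: x=1/2 → posterior Normal(-167/215, 77/215)
obs 14: x=3 → posterior Normal(-125/229, 77/229)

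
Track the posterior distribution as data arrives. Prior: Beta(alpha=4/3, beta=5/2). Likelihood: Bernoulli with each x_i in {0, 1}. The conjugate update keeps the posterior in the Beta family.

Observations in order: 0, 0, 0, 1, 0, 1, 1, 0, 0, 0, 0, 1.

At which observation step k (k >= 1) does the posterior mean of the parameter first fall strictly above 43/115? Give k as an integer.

obs 1: x=0 → posterior Beta(4/3, 7/2)
obs 2: x=0 → posterior Beta(4/3, 9/2)
obs 3: x=0 → posterior Beta(4/3, 11/2)
obs 4: x=1 → posterior Beta(7/3, 11/2)
obs 5: x=0 → posterior Beta(7/3, 13/2)
obs 6: x=1 → posterior Beta(10/3, 13/2)
obs 7: x=1 → posterior Beta(13/3, 13/2)
obs 8: x=0 → posterior Beta(13/3, 15/2)
obs 9: x=0 → posterior Beta(13/3, 17/2)
obs 10: x=0 → posterior Beta(13/3, 19/2)
obs 11: x=0 → posterior Beta(13/3, 21/2)
obs 12: x=1 → posterior Beta(16/3, 21/2)

k = 7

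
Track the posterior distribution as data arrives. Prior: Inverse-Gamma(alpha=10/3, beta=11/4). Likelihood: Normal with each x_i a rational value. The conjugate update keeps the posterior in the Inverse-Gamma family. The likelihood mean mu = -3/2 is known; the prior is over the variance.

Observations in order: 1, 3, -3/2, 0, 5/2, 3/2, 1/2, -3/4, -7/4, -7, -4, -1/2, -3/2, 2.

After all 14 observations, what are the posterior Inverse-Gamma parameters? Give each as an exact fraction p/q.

obs 1: x=1 → posterior Inverse-Gamma(23/6, 47/8)
obs 2: x=3 → posterior Inverse-Gamma(13/3, 16)
obs 3: x=-3/2 → posterior Inverse-Gamma(29/6, 16)
obs 4: x=0 → posterior Inverse-Gamma(16/3, 137/8)
obs 5: x=5/2 → posterior Inverse-Gamma(35/6, 201/8)
obs 6: x=3/2 → posterior Inverse-Gamma(19/3, 237/8)
obs 7: x=1/2 → posterior Inverse-Gamma(41/6, 253/8)
obs 8: x=-3/4 → posterior Inverse-Gamma(22/3, 1021/32)
obs 9: x=-7/4 → posterior Inverse-Gamma(47/6, 511/16)
obs 10: x=-7 → posterior Inverse-Gamma(25/3, 753/16)
obs 11: x=-4 → posterior Inverse-Gamma(53/6, 803/16)
obs 12: x=-1/2 → posterior Inverse-Gamma(28/3, 811/16)
obs 13: x=-3/2 → posterior Inverse-Gamma(59/6, 811/16)
obs 14: x=2 → posterior Inverse-Gamma(31/3, 909/16)

alpha=31/3, beta=909/16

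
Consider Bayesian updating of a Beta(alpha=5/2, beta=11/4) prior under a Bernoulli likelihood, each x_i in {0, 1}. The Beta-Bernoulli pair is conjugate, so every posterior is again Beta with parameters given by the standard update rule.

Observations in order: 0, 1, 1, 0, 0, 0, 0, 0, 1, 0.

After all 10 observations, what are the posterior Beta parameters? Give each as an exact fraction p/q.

obs 1: x=0 → posterior Beta(5/2, 15/4)
obs 2: x=1 → posterior Beta(7/2, 15/4)
obs 3: x=1 → posterior Beta(9/2, 15/4)
obs 4: x=0 → posterior Beta(9/2, 19/4)
obs 5: x=0 → posterior Beta(9/2, 23/4)
obs 6: x=0 → posterior Beta(9/2, 27/4)
obs 7: x=0 → posterior Beta(9/2, 31/4)
obs 8: x=0 → posterior Beta(9/2, 35/4)
obs 9: x=1 → posterior Beta(11/2, 35/4)
obs 10: x=0 → posterior Beta(11/2, 39/4)

alpha=11/2, beta=39/4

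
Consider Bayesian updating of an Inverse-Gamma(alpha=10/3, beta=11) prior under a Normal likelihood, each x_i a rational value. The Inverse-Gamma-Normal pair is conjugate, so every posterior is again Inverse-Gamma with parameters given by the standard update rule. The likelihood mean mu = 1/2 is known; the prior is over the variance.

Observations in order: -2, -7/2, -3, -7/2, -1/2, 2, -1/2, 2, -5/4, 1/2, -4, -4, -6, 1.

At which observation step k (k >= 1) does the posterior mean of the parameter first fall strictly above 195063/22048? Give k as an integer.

obs 1: x=-2 → posterior Inverse-Gamma(23/6, 113/8)
obs 2: x=-7/2 → posterior Inverse-Gamma(13/3, 177/8)
obs 3: x=-3 → posterior Inverse-Gamma(29/6, 113/4)
obs 4: x=-7/2 → posterior Inverse-Gamma(16/3, 145/4)
obs 5: x=-1/2 → posterior Inverse-Gamma(35/6, 147/4)
obs 6: x=2 → posterior Inverse-Gamma(19/3, 303/8)
obs 7: x=-1/2 → posterior Inverse-Gamma(41/6, 307/8)
obs 8: x=2 → posterior Inverse-Gamma(22/3, 79/2)
obs 9: x=-5/4 → posterior Inverse-Gamma(47/6, 1313/32)
obs 10: x=1/2 → posterior Inverse-Gamma(25/3, 1313/32)
obs 11: x=-4 → posterior Inverse-Gamma(53/6, 1637/32)
obs 12: x=-4 → posterior Inverse-Gamma(28/3, 1961/32)
obs 13: x=-6 → posterior Inverse-Gamma(59/6, 2637/32)
obs 14: x=1 → posterior Inverse-Gamma(31/3, 2641/32)

k = 13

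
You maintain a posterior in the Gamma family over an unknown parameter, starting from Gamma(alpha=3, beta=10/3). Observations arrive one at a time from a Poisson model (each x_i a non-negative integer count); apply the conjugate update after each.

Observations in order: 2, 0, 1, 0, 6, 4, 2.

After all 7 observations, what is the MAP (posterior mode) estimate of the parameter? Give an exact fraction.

obs 1: x=2 → posterior Gamma(5, 13/3)
obs 2: x=0 → posterior Gamma(5, 16/3)
obs 3: x=1 → posterior Gamma(6, 19/3)
obs 4: x=0 → posterior Gamma(6, 22/3)
obs 5: x=6 → posterior Gamma(12, 25/3)
obs 6: x=4 → posterior Gamma(16, 28/3)
obs 7: x=2 → posterior Gamma(18, 31/3)

51/31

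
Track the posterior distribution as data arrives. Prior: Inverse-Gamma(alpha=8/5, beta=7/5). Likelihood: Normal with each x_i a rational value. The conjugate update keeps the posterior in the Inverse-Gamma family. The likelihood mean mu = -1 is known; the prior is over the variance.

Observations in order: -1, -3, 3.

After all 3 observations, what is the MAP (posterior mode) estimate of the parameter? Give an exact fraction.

obs 1: x=-1 → posterior Inverse-Gamma(21/10, 7/5)
obs 2: x=-3 → posterior Inverse-Gamma(13/5, 17/5)
obs 3: x=3 → posterior Inverse-Gamma(31/10, 57/5)

114/41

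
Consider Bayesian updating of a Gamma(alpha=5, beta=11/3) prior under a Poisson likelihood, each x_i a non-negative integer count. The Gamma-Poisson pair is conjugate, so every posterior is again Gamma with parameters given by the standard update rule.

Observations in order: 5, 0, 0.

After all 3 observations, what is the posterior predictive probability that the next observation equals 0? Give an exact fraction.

obs 1: x=5 → posterior Gamma(10, 14/3)
obs 2: x=0 → posterior Gamma(10, 17/3)
obs 3: x=0 → posterior Gamma(10, 20/3)

10240000000000/41426511213649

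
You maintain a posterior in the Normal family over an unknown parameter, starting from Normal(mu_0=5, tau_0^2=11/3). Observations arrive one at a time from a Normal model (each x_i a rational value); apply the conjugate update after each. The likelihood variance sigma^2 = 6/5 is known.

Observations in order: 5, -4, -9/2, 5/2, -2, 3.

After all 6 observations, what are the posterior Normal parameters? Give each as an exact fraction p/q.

obs 1: x=5 → posterior Normal(5, 66/73)
obs 2: x=-4 → posterior Normal(145/128, 33/64)
obs 3: x=-9/2 → posterior Normal(-205/366, 22/61)
obs 4: x=5/2 → posterior Normal(5/34, 33/119)
obs 5: x=-2 → posterior Normal(-75/293, 66/293)
obs 6: x=3 → posterior Normal(15/58, 11/58)

mu_0=15/58, tau_0^2=11/58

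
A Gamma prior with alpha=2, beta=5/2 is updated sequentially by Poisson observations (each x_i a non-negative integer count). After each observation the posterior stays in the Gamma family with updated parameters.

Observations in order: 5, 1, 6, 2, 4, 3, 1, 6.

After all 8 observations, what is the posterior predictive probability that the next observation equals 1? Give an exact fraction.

obs 1: x=5 → posterior Gamma(7, 7/2)
obs 2: x=1 → posterior Gamma(8, 9/2)
obs 3: x=6 → posterior Gamma(14, 11/2)
obs 4: x=2 → posterior Gamma(16, 13/2)
obs 5: x=4 → posterior Gamma(20, 15/2)
obs 6: x=3 → posterior Gamma(23, 17/2)
obs 7: x=1 → posterior Gamma(24, 19/2)
obs 8: x=6 → posterior Gamma(30, 21/2)

278439017347029846031203080013962199276060/1635170022196481349560959748587682926364327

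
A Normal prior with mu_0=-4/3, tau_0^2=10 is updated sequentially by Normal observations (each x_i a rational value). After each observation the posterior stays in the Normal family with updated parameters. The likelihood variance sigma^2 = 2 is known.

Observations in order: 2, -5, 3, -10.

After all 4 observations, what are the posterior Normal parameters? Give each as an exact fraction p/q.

obs 1: x=2 → posterior Normal(13/9, 5/3)
obs 2: x=-5 → posterior Normal(-49/33, 10/11)
obs 3: x=3 → posterior Normal(-1/12, 5/8)
obs 4: x=-10 → posterior Normal(-22/9, 10/21)

mu_0=-22/9, tau_0^2=10/21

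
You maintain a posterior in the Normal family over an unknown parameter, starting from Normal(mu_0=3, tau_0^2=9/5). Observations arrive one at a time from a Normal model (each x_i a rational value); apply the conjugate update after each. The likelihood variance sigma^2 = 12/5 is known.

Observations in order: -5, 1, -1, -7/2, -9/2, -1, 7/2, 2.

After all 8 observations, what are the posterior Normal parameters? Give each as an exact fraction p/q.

obs 1: x=-5 → posterior Normal(-3/7, 36/35)
obs 2: x=1 → posterior Normal(0, 18/25)
obs 3: x=-1 → posterior Normal(-3/13, 36/65)
obs 4: x=-7/2 → posterior Normal(-27/32, 9/20)
obs 5: x=-9/2 → posterior Normal(-27/19, 36/95)
obs 6: x=-1 → posterior Normal(-15/11, 18/55)
obs 7: x=7/2 → posterior Normal(-39/50, 36/125)
obs 8: x=2 → posterior Normal(-27/56, 9/35)

mu_0=-27/56, tau_0^2=9/35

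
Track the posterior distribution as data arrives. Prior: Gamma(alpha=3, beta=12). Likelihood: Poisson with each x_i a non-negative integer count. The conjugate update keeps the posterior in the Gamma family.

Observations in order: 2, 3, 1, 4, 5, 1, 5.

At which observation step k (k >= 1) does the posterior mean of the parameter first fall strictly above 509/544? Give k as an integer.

k = 5

obs 1: x=2 → posterior Gamma(5, 13)
obs 2: x=3 → posterior Gamma(8, 14)
obs 3: x=1 → posterior Gamma(9, 15)
obs 4: x=4 → posterior Gamma(13, 16)
obs 5: x=5 → posterior Gamma(18, 17)
obs 6: x=1 → posterior Gamma(19, 18)
obs 7: x=5 → posterior Gamma(24, 19)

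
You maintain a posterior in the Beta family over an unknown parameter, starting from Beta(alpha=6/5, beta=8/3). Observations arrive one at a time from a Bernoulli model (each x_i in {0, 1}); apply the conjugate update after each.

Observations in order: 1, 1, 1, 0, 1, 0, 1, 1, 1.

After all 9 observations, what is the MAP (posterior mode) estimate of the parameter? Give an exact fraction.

108/163

obs 1: x=1 → posterior Beta(11/5, 8/3)
obs 2: x=1 → posterior Beta(16/5, 8/3)
obs 3: x=1 → posterior Beta(21/5, 8/3)
obs 4: x=0 → posterior Beta(21/5, 11/3)
obs 5: x=1 → posterior Beta(26/5, 11/3)
obs 6: x=0 → posterior Beta(26/5, 14/3)
obs 7: x=1 → posterior Beta(31/5, 14/3)
obs 8: x=1 → posterior Beta(36/5, 14/3)
obs 9: x=1 → posterior Beta(41/5, 14/3)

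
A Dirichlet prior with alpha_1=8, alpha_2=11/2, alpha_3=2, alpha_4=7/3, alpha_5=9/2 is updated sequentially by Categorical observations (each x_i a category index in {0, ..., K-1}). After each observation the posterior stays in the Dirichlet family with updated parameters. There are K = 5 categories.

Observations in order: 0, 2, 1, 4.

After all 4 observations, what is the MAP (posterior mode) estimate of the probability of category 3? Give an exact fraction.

1/16

obs 1: x=0 → posterior Dirichlet(9, 11/2, 2, 7/3, 9/2)
obs 2: x=2 → posterior Dirichlet(9, 11/2, 3, 7/3, 9/2)
obs 3: x=1 → posterior Dirichlet(9, 13/2, 3, 7/3, 9/2)
obs 4: x=4 → posterior Dirichlet(9, 13/2, 3, 7/3, 11/2)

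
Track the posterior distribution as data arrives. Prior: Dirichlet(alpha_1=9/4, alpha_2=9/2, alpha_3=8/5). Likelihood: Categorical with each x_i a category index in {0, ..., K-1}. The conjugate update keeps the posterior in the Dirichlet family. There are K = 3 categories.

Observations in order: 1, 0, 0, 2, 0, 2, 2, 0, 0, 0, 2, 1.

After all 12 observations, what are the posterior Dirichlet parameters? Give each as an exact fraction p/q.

obs 1: x=1 → posterior Dirichlet(9/4, 11/2, 8/5)
obs 2: x=0 → posterior Dirichlet(13/4, 11/2, 8/5)
obs 3: x=0 → posterior Dirichlet(17/4, 11/2, 8/5)
obs 4: x=2 → posterior Dirichlet(17/4, 11/2, 13/5)
obs 5: x=0 → posterior Dirichlet(21/4, 11/2, 13/5)
obs 6: x=2 → posterior Dirichlet(21/4, 11/2, 18/5)
obs 7: x=2 → posterior Dirichlet(21/4, 11/2, 23/5)
obs 8: x=0 → posterior Dirichlet(25/4, 11/2, 23/5)
obs 9: x=0 → posterior Dirichlet(29/4, 11/2, 23/5)
obs 10: x=0 → posterior Dirichlet(33/4, 11/2, 23/5)
obs 11: x=2 → posterior Dirichlet(33/4, 11/2, 28/5)
obs 12: x=1 → posterior Dirichlet(33/4, 13/2, 28/5)

alpha_1=33/4, alpha_2=13/2, alpha_3=28/5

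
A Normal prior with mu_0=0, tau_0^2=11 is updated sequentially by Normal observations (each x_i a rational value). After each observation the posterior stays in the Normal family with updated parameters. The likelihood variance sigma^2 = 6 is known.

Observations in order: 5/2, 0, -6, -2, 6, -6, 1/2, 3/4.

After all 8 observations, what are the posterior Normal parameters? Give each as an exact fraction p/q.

obs 1: x=5/2 → posterior Normal(55/34, 66/17)
obs 2: x=0 → posterior Normal(55/56, 33/14)
obs 3: x=-6 → posterior Normal(-77/78, 22/13)
obs 4: x=-2 → posterior Normal(-121/100, 33/25)
obs 5: x=6 → posterior Normal(11/122, 66/61)
obs 6: x=-6 → posterior Normal(-121/144, 11/12)
obs 7: x=1/2 → posterior Normal(-55/83, 66/83)
obs 8: x=3/4 → posterior Normal(-187/376, 33/47)

mu_0=-187/376, tau_0^2=33/47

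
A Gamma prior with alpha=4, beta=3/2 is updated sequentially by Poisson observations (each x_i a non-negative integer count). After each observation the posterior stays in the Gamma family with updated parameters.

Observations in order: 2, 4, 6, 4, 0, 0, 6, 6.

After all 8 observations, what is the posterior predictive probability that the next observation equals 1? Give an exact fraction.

obs 1: x=2 → posterior Gamma(6, 5/2)
obs 2: x=4 → posterior Gamma(10, 7/2)
obs 3: x=6 → posterior Gamma(16, 9/2)
obs 4: x=4 → posterior Gamma(20, 11/2)
obs 5: x=0 → posterior Gamma(20, 13/2)
obs 6: x=0 → posterior Gamma(20, 15/2)
obs 7: x=6 → posterior Gamma(26, 17/2)
obs 8: x=6 → posterior Gamma(32, 19/2)

5324700739896798248411451936354682810736704/42977062327514056734916195400155065458259861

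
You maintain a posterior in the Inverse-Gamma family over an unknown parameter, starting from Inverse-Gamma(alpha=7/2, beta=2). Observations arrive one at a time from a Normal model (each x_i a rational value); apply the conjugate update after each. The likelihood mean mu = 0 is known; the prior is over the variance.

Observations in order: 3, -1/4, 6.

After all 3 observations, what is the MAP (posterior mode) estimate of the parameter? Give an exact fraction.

obs 1: x=3 → posterior Inverse-Gamma(4, 13/2)
obs 2: x=-1/4 → posterior Inverse-Gamma(9/2, 209/32)
obs 3: x=6 → posterior Inverse-Gamma(5, 785/32)

785/192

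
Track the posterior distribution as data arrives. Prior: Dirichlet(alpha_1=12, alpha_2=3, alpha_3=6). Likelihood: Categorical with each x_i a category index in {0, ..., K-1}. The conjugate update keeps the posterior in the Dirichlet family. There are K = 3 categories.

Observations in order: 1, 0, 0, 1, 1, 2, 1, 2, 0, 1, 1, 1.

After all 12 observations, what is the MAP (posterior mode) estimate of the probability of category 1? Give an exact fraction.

obs 1: x=1 → posterior Dirichlet(12, 4, 6)
obs 2: x=0 → posterior Dirichlet(13, 4, 6)
obs 3: x=0 → posterior Dirichlet(14, 4, 6)
obs 4: x=1 → posterior Dirichlet(14, 5, 6)
obs 5: x=1 → posterior Dirichlet(14, 6, 6)
obs 6: x=2 → posterior Dirichlet(14, 6, 7)
obs 7: x=1 → posterior Dirichlet(14, 7, 7)
obs 8: x=2 → posterior Dirichlet(14, 7, 8)
obs 9: x=0 → posterior Dirichlet(15, 7, 8)
obs 10: x=1 → posterior Dirichlet(15, 8, 8)
obs 11: x=1 → posterior Dirichlet(15, 9, 8)
obs 12: x=1 → posterior Dirichlet(15, 10, 8)

3/10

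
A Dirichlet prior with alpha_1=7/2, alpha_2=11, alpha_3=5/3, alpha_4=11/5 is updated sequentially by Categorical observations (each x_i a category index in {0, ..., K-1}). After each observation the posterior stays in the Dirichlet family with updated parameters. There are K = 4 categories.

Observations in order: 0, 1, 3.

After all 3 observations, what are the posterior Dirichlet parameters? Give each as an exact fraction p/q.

alpha_1=9/2, alpha_2=12, alpha_3=5/3, alpha_4=16/5

obs 1: x=0 → posterior Dirichlet(9/2, 11, 5/3, 11/5)
obs 2: x=1 → posterior Dirichlet(9/2, 12, 5/3, 11/5)
obs 3: x=3 → posterior Dirichlet(9/2, 12, 5/3, 16/5)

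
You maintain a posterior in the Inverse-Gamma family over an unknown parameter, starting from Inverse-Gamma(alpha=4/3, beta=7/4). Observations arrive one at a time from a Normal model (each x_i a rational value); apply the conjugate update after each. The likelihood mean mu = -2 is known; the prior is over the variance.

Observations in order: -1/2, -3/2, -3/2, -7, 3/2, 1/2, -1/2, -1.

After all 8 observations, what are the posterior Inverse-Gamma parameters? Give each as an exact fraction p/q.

alpha=16/3, beta=53/2

obs 1: x=-1/2 → posterior Inverse-Gamma(11/6, 23/8)
obs 2: x=-3/2 → posterior Inverse-Gamma(7/3, 3)
obs 3: x=-3/2 → posterior Inverse-Gamma(17/6, 25/8)
obs 4: x=-7 → posterior Inverse-Gamma(10/3, 125/8)
obs 5: x=3/2 → posterior Inverse-Gamma(23/6, 87/4)
obs 6: x=1/2 → posterior Inverse-Gamma(13/3, 199/8)
obs 7: x=-1/2 → posterior Inverse-Gamma(29/6, 26)
obs 8: x=-1 → posterior Inverse-Gamma(16/3, 53/2)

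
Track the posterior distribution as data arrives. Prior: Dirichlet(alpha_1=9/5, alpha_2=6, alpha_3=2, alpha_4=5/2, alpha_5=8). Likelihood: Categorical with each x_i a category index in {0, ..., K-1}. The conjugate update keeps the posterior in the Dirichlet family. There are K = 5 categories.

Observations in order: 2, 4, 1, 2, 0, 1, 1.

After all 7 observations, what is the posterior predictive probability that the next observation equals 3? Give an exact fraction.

obs 1: x=2 → posterior Dirichlet(9/5, 6, 3, 5/2, 8)
obs 2: x=4 → posterior Dirichlet(9/5, 6, 3, 5/2, 9)
obs 3: x=1 → posterior Dirichlet(9/5, 7, 3, 5/2, 9)
obs 4: x=2 → posterior Dirichlet(9/5, 7, 4, 5/2, 9)
obs 5: x=0 → posterior Dirichlet(14/5, 7, 4, 5/2, 9)
obs 6: x=1 → posterior Dirichlet(14/5, 8, 4, 5/2, 9)
obs 7: x=1 → posterior Dirichlet(14/5, 9, 4, 5/2, 9)

25/273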